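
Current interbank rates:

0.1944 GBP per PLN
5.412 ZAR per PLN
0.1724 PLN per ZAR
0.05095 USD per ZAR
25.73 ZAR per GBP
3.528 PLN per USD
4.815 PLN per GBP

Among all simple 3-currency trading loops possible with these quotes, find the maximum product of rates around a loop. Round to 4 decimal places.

0.9728

ZAR→USD→PLN→ZAR: 0.05095 × 3.528 × 5.412 = 0.97282
GBP→ZAR→PLN→GBP: 25.73 × 0.1724 × 0.1944 = 0.86233
Maximum is ZAR→USD→PLN→ZAR at 0.9728; no arbitrage — every cycle loses value.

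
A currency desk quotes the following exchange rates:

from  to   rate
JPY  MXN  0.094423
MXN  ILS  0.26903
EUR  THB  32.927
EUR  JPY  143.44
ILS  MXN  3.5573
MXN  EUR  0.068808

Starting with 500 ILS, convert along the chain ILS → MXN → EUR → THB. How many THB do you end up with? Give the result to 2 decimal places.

4029.78

500 ILS × 3.5573 = 1778.65 MXN
1778.65 MXN × 0.068808 = 122.3853492 EUR
122.3853492 EUR × 32.927 = 4029.7823931084 THB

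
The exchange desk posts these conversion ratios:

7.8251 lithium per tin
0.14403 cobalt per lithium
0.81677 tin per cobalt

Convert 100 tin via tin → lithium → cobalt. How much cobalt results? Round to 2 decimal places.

112.70

100 tin × 7.8251 = 782.51 lithium
782.51 lithium × 0.14403 = 112.7049153 cobalt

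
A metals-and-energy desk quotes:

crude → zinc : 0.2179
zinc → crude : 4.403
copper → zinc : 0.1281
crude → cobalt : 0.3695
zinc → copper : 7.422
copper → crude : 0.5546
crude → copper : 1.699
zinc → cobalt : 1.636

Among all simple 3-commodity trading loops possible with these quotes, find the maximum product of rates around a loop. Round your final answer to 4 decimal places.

zinc→crude→copper→zinc: 4.403 × 1.699 × 0.1281 = 0.95828
zinc→copper→crude→zinc: 7.422 × 0.5546 × 0.2179 = 0.89693
Maximum is zinc→crude→copper→zinc at 0.9583; no arbitrage — every cycle loses value.

0.9583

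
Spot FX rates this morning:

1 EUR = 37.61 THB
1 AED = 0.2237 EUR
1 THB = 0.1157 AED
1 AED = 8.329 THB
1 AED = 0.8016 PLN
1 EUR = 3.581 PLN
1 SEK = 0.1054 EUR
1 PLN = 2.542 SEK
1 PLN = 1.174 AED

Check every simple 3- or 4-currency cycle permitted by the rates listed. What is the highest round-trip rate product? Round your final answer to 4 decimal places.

0.9734

THB→AED→EUR→THB: 0.1157 × 0.2237 × 37.61 = 0.97343
PLN→SEK→EUR→PLN: 2.542 × 0.1054 × 3.581 = 0.95945
PLN→AED→EUR→PLN: 1.174 × 0.2237 × 3.581 = 0.94046
Maximum is THB→AED→EUR→THB at 0.9734; no arbitrage — every cycle loses value.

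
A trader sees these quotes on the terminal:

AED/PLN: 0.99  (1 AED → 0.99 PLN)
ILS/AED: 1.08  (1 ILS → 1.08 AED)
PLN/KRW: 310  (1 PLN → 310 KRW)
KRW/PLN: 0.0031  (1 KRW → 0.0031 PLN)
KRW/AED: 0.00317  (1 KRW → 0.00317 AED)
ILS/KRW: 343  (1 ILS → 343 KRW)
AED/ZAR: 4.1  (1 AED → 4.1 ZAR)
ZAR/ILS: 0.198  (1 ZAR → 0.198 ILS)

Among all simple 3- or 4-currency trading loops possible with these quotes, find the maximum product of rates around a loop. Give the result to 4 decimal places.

0.9729

KRW→AED→PLN→KRW: 0.00317 × 0.99 × 310 = 0.97287
KRW→AED→ZAR→ILS→KRW: 0.00317 × 4.1 × 0.198 × 343 = 0.88268
AED→ZAR→ILS→AED: 4.1 × 0.198 × 1.08 = 0.87674
Maximum is KRW→AED→PLN→KRW at 0.9729; no arbitrage — every cycle loses value.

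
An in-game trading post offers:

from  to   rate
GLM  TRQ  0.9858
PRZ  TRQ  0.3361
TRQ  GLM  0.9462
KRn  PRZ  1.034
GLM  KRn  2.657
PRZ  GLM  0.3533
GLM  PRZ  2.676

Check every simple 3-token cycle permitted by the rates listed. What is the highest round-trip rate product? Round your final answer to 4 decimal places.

0.9706

GLM→KRn→PRZ→GLM: 2.657 × 1.034 × 0.3533 = 0.97063
GLM→PRZ→TRQ→GLM: 2.676 × 0.3361 × 0.9462 = 0.85102
Maximum is GLM→KRn→PRZ→GLM at 0.9706; no arbitrage — every cycle loses value.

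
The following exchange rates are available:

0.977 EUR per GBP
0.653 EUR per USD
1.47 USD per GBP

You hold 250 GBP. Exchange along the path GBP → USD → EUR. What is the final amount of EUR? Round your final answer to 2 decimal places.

239.98

250 GBP × 1.47 = 367.5 USD
367.5 USD × 0.653 = 239.9775 EUR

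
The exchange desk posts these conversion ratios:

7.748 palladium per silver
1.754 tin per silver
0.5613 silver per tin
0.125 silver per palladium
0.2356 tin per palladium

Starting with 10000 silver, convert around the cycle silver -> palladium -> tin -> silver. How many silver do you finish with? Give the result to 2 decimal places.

10246.13

10000 silver × 7.748 = 77480 palladium
77480 palladium × 0.2356 = 18254.288 tin
18254.288 tin × 0.5613 = 10246.1318544 silver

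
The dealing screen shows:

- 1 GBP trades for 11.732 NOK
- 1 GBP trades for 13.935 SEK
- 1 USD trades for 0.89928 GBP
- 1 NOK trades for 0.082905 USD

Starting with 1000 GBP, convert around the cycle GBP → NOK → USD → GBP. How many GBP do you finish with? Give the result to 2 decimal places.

1000 GBP × 11.732 = 11732 NOK
11732 NOK × 0.082905 = 972.64146 USD
972.64146 USD × 0.89928 = 874.6770121488 GBP

874.68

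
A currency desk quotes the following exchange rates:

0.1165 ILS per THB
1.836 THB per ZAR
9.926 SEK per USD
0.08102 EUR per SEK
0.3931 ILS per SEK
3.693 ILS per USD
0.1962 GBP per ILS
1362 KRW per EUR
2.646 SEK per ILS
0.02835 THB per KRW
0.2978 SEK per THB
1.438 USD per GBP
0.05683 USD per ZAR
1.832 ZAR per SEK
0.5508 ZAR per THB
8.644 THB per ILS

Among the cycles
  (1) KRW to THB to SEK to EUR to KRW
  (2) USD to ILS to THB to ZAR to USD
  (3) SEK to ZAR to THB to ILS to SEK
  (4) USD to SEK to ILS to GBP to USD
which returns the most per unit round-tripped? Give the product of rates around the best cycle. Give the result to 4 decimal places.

(1) 0.02835 × 0.2978 × 0.08102 × 1362 = 0.93164
(2) 3.693 × 8.644 × 0.5508 × 0.05683 = 0.99923
(3) 1.832 × 1.836 × 0.1165 × 2.646 = 1.03685
(4) 9.926 × 0.3931 × 0.1962 × 1.438 = 1.10087
Highest is cycle (4) at 1.1009 (>1, arbitrage).

1.1009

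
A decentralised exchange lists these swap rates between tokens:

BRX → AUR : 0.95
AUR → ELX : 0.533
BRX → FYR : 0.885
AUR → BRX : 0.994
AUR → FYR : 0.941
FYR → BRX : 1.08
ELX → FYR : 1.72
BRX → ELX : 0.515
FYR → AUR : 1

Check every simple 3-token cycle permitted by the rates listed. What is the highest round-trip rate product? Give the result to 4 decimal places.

0.9655

FYR→BRX→AUR→FYR: 1.08 × 0.95 × 0.941 = 0.96547
FYR→BRX→ELX→FYR: 1.08 × 0.515 × 1.72 = 0.95666
FYR→AUR→ELX→FYR: 1 × 0.533 × 1.72 = 0.91676
FYR→AUR→BRX→FYR: 1 × 0.994 × 0.885 = 0.87969
Maximum is FYR→BRX→AUR→FYR at 0.9655; no arbitrage — every cycle loses value.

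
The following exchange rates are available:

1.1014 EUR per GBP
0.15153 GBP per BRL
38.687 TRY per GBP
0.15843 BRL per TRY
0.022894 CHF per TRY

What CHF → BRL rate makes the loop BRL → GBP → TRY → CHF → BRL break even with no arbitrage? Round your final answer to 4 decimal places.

Known legs of the cycle: 0.15153 × 38.687 × 0.022894 = 0.13421014797234
For no arbitrage the full-cycle product must be 1, so the missing rate is 1 / 0.13421014797234 ≈ 7.451001.

7.4510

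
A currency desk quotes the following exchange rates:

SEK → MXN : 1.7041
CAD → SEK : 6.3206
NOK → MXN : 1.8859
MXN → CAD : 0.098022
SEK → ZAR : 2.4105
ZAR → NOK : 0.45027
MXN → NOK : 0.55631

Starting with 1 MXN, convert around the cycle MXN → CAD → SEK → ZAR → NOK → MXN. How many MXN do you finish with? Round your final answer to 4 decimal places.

1.2682

1 MXN × 0.098022 = 0.098022 CAD
0.098022 CAD × 6.3206 = 0.6195578532 SEK
0.6195578532 SEK × 2.4105 = 1.4934442051386 ZAR
1.4934442051386 ZAR × 0.45027 = 0.672453122247757422 NOK
0.672453122247757422 NOK × 1.8859 = 1.2681793432470457221498 MXN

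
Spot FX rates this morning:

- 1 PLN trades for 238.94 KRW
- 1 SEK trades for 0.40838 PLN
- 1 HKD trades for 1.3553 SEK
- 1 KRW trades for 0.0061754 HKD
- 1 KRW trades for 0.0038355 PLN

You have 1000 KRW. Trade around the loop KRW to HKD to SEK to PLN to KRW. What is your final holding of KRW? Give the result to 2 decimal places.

816.68

1000 KRW × 0.0061754 = 6.1754 HKD
6.1754 HKD × 1.3553 = 8.36951962 SEK
8.36951962 SEK × 0.40838 = 3.4179444224156 PLN
3.4179444224156 PLN × 238.94 = 816.683640291983464 KRW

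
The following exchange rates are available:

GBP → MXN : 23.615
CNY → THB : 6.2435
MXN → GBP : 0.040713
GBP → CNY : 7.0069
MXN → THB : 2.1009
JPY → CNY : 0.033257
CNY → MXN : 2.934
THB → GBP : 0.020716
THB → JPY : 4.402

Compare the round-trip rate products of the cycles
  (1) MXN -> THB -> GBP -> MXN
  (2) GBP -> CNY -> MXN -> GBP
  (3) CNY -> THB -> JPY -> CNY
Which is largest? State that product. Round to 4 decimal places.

(1) 2.1009 × 0.020716 × 23.615 = 1.02778
(2) 7.0069 × 2.934 × 0.040713 = 0.83699
(3) 6.2435 × 4.402 × 0.033257 = 0.91403
Highest is cycle (1) at 1.0278 (>1, arbitrage).

1.0278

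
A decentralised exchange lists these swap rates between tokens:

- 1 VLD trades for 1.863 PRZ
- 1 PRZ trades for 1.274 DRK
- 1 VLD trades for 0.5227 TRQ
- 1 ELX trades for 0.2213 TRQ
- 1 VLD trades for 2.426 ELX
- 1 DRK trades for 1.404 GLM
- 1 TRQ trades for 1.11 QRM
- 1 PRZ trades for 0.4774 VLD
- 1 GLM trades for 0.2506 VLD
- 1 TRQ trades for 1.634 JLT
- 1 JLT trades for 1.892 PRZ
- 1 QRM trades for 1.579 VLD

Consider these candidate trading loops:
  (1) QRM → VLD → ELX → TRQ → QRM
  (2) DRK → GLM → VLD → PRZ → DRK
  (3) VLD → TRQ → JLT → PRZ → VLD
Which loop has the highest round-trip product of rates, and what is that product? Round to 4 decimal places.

0.9410

(1) 1.579 × 2.426 × 0.2213 × 1.11 = 0.94097
(2) 1.404 × 0.2506 × 1.863 × 1.274 = 0.83508
(3) 0.5227 × 1.634 × 1.892 × 0.4774 = 0.77145
Highest is cycle (1) at 0.9410 (≤1, no arbitrage).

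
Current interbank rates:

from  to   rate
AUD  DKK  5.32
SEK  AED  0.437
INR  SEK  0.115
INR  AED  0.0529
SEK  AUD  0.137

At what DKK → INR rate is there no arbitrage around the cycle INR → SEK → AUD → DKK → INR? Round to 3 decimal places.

Known legs of the cycle: 0.115 × 0.137 × 5.32 = 0.0838166
For no arbitrage the full-cycle product must be 1, so the missing rate is 1 / 0.0838166 ≈ 11.93081.

11.931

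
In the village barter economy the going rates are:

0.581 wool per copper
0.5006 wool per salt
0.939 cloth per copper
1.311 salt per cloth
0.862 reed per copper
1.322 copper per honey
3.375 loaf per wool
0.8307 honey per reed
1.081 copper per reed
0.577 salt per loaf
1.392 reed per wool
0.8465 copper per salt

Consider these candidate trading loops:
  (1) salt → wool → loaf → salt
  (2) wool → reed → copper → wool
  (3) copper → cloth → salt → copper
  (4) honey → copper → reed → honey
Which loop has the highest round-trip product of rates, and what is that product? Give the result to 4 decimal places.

(1) 0.5006 × 3.375 × 0.577 = 0.97486
(2) 1.392 × 1.081 × 0.581 = 0.87426
(3) 0.939 × 1.311 × 0.8465 = 1.04207
(4) 1.322 × 0.862 × 0.8307 = 0.94664
Highest is cycle (3) at 1.0421 (>1, arbitrage).

1.0421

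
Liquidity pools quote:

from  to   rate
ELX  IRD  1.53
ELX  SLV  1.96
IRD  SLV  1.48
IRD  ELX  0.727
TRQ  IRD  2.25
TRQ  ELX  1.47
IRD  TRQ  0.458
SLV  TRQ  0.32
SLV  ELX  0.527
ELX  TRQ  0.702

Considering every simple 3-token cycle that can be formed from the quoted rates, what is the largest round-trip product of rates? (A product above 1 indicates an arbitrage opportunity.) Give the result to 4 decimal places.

ELX→IRD→SLV→ELX: 1.53 × 1.48 × 0.527 = 1.19334
ELX→TRQ→IRD→ELX: 0.702 × 2.25 × 0.727 = 1.14830
SLV→TRQ→IRD→SLV: 0.32 × 2.25 × 1.48 = 1.06560
ELX→IRD→TRQ→ELX: 1.53 × 0.458 × 1.47 = 1.03009
ELX→SLV→TRQ→ELX: 1.96 × 0.32 × 1.47 = 0.92198
Maximum is ELX→IRD→SLV→ELX at 1.1933; arbitrage exists.

1.1933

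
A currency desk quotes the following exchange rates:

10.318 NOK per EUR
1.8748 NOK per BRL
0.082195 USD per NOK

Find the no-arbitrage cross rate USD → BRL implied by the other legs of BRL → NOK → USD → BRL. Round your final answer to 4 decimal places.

6.4893

Known legs of the cycle: 1.8748 × 0.082195 = 0.154099186
For no arbitrage the full-cycle product must be 1, so the missing rate is 1 / 0.154099186 ≈ 6.489327.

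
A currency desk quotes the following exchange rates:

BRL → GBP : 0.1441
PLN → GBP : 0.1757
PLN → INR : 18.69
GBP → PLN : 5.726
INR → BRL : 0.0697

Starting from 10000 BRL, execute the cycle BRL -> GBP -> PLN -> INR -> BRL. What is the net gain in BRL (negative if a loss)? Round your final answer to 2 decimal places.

748.74

10000 BRL × 0.1441 = 1441 GBP
1441 GBP × 5.726 = 8251.166 PLN
8251.166 PLN × 18.69 = 154214.29254 INR
154214.29254 INR × 0.0697 = 10748.736190038 BRL
Net change: 10748.736190038 − 10000 = 748.736190038 BRL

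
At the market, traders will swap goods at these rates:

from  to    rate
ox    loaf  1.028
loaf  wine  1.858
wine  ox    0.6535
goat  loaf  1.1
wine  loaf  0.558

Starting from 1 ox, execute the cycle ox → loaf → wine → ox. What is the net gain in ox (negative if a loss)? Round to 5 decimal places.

0.24820

1 ox × 1.028 = 1.028 loaf
1.028 loaf × 1.858 = 1.910024 wine
1.910024 wine × 0.6535 = 1.248200684 ox
Net change: 1.248200684 − 1 = 0.248200684 ox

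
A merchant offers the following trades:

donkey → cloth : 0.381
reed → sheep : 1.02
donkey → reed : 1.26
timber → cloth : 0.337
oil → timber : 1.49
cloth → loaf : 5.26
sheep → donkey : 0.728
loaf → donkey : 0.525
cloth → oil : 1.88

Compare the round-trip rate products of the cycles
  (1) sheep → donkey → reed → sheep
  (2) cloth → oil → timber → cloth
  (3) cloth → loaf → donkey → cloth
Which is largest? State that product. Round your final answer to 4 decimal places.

1.0521

(1) 0.728 × 1.26 × 1.02 = 0.93563
(2) 1.88 × 1.49 × 0.337 = 0.94400
(3) 5.26 × 0.525 × 0.381 = 1.05213
Highest is cycle (3) at 1.0521 (>1, arbitrage).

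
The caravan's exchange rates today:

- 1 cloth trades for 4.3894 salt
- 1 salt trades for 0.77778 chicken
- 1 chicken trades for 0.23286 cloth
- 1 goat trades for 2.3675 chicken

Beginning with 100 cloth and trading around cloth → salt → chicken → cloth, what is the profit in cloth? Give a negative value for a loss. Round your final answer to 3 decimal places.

100 cloth × 4.3894 = 438.94 salt
438.94 salt × 0.77778 = 341.3987532 chicken
341.3987532 chicken × 0.23286 = 79.498113670152 cloth
Net change: 79.498113670152 − 100 = -20.501886329848 cloth

-20.502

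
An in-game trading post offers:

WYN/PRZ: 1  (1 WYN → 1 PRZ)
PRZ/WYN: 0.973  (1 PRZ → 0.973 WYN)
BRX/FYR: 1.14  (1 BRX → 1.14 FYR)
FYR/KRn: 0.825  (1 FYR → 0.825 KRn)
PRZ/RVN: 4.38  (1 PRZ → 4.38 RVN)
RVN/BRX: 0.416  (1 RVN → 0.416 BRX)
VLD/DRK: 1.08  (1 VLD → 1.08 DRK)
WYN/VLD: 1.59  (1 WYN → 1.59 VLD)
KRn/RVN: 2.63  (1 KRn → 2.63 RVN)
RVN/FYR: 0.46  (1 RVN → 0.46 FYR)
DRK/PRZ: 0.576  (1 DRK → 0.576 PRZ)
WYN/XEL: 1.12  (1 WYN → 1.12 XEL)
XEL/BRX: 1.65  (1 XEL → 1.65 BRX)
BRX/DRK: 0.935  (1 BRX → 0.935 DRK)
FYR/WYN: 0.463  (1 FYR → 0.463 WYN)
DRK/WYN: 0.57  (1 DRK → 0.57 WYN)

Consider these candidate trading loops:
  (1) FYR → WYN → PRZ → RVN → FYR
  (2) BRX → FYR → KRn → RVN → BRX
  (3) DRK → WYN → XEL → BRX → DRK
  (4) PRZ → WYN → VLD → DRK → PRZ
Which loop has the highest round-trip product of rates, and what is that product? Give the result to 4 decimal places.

1.0290

(1) 0.463 × 1 × 4.38 × 0.46 = 0.93285
(2) 1.14 × 0.825 × 2.63 × 0.416 = 1.02898
(3) 0.57 × 1.12 × 1.65 × 0.935 = 0.98489
(4) 0.973 × 1.59 × 1.08 × 0.576 = 0.96240
Highest is cycle (2) at 1.0290 (>1, arbitrage).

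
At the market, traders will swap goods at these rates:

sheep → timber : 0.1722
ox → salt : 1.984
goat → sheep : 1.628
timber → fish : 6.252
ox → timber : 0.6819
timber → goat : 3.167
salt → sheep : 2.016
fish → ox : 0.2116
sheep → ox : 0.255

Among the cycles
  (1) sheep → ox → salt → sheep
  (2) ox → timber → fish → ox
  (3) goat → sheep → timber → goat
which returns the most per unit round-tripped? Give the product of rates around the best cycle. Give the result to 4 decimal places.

(1) 0.255 × 1.984 × 2.016 = 1.01993
(2) 0.6819 × 6.252 × 0.2116 = 0.90210
(3) 1.628 × 0.1722 × 3.167 = 0.88784
Highest is cycle (1) at 1.0199 (>1, arbitrage).

1.0199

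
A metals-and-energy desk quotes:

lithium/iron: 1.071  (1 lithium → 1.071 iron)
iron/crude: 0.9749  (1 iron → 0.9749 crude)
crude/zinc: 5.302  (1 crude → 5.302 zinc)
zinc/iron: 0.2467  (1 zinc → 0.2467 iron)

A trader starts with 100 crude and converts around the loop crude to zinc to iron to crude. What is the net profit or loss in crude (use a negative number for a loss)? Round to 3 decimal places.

100 crude × 5.302 = 530.2 zinc
530.2 zinc × 0.2467 = 130.80034 iron
130.80034 iron × 0.9749 = 127.517251466 crude
Net change: 127.517251466 − 100 = 27.517251466 crude

27.517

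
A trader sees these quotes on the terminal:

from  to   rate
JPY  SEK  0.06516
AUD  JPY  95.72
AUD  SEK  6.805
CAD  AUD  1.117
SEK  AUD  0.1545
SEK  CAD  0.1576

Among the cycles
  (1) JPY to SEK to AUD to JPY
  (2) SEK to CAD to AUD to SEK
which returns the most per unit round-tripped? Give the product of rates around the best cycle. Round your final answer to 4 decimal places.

1.1979

(1) 0.06516 × 0.1545 × 95.72 = 0.96363
(2) 0.1576 × 1.117 × 6.805 = 1.19795
Highest is cycle (2) at 1.1979 (>1, arbitrage).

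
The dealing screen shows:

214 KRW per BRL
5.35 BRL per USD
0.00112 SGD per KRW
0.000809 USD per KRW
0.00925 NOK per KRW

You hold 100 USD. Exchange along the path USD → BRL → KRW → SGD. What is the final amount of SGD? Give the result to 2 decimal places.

100 USD × 5.35 = 535 BRL
535 BRL × 214 = 114490 KRW
114490 KRW × 0.00112 = 128.2288 SGD

128.23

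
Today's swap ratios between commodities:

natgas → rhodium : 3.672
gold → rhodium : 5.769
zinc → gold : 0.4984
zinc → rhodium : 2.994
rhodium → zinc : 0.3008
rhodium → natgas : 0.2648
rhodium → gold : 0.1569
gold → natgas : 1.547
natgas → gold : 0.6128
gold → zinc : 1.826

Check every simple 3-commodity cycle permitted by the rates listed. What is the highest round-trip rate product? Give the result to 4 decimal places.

0.9361

natgas→gold→rhodium→natgas: 0.6128 × 5.769 × 0.2648 = 0.93613
natgas→rhodium→gold→natgas: 3.672 × 0.1569 × 1.547 = 0.89128
zinc→gold→rhodium→zinc: 0.4984 × 5.769 × 0.3008 = 0.86488
zinc→rhodium→gold→zinc: 2.994 × 0.1569 × 1.826 = 0.85778
Maximum is natgas→gold→rhodium→natgas at 0.9361; no arbitrage — every cycle loses value.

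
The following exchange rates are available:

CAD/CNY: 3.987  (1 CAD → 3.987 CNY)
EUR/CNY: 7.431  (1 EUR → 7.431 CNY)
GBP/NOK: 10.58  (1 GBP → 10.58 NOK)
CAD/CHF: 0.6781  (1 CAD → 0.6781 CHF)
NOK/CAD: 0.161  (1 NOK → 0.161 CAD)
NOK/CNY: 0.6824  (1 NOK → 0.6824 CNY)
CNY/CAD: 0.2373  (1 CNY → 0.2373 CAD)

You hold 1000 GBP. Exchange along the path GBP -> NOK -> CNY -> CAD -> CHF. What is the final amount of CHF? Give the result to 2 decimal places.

1161.76

1000 GBP × 10.58 = 10580 NOK
10580 NOK × 0.6824 = 7219.792 CNY
7219.792 CNY × 0.2373 = 1713.2566416 CAD
1713.2566416 CAD × 0.6781 = 1161.75932866896 CHF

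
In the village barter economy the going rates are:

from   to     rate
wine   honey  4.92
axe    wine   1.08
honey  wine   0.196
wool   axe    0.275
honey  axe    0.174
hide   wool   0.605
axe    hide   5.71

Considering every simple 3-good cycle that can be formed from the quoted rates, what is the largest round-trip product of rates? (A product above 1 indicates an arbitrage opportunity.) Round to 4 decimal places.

wool→axe→hide→wool: 0.275 × 5.71 × 0.605 = 0.95000
honey→axe→wine→honey: 0.174 × 1.08 × 4.92 = 0.92457
Maximum is wool→axe→hide→wool at 0.9500; no arbitrage — every cycle loses value.

0.9500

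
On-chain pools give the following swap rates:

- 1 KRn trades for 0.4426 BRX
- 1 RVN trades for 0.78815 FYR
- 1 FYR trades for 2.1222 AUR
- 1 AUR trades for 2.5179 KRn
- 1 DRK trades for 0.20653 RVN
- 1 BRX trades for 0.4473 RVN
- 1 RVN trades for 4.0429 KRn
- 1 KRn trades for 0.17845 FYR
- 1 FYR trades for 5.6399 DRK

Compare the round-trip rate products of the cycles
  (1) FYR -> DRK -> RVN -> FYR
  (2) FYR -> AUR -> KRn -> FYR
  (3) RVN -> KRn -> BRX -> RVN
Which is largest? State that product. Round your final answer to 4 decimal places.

0.9535

(1) 5.6399 × 0.20653 × 0.78815 = 0.91804
(2) 2.1222 × 2.5179 × 0.17845 = 0.95355
(3) 4.0429 × 0.4426 × 0.4473 = 0.80039
Highest is cycle (2) at 0.9535 (≤1, no arbitrage).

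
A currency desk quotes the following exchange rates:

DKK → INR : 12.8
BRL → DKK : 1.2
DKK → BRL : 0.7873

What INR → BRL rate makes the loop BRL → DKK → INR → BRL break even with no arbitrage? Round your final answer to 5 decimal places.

0.06510

Known legs of the cycle: 1.2 × 12.8 = 15.36
For no arbitrage the full-cycle product must be 1, so the missing rate is 1 / 15.36 ≈ 0.0651042.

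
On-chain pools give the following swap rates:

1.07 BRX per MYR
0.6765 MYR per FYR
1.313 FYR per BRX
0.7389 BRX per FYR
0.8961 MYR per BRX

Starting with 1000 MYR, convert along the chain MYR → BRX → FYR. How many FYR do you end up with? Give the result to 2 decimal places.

1404.91

1000 MYR × 1.07 = 1070 BRX
1070 BRX × 1.313 = 1404.91 FYR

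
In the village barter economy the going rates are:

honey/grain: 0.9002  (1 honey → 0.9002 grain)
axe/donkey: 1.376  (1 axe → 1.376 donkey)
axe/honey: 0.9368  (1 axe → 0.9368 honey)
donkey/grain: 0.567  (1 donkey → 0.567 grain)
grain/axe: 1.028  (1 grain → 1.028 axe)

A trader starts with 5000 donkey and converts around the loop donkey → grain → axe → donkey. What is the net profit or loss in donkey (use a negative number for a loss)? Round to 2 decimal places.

5000 donkey × 0.567 = 2835 grain
2835 grain × 1.028 = 2914.38 axe
2914.38 axe × 1.376 = 4010.18688 donkey
Net change: 4010.18688 − 5000 = -989.81312 donkey

-989.81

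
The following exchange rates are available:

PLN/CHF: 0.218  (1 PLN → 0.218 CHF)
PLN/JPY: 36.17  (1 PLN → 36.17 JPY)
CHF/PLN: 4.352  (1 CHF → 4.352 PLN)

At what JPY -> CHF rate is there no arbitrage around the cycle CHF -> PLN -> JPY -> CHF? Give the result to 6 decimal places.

Known legs of the cycle: 4.352 × 36.17 = 157.41184
For no arbitrage the full-cycle product must be 1, so the missing rate is 1 / 157.41184 ≈ 0.00635276.

0.006353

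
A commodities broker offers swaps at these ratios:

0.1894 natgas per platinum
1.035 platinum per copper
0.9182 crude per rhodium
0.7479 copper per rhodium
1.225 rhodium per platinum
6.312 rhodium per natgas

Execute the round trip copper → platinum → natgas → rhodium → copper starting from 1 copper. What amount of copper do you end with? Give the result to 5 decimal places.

1 copper × 1.035 = 1.035 platinum
1.035 platinum × 0.1894 = 0.196029 natgas
0.196029 natgas × 6.312 = 1.237335048 rhodium
1.237335048 rhodium × 0.7479 = 0.9254028823992 copper

0.92540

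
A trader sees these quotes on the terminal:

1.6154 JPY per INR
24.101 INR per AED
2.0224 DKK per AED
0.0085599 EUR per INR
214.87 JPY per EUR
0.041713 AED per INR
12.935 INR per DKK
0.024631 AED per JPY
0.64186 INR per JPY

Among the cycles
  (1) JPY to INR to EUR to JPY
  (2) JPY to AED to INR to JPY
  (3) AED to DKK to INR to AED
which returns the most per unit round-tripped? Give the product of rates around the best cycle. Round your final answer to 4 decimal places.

(1) 0.64186 × 0.0085599 × 214.87 = 1.18055
(2) 0.024631 × 24.101 × 1.6154 = 0.95895
(3) 2.0224 × 12.935 × 0.041713 = 1.09120
Highest is cycle (1) at 1.1806 (>1, arbitrage).

1.1806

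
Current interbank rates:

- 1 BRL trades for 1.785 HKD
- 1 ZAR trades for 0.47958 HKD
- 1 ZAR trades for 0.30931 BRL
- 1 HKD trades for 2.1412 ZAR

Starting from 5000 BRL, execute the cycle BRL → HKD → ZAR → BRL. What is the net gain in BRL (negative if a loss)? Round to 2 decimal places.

5000 BRL × 1.785 = 8925 HKD
8925 HKD × 2.1412 = 19110.21 ZAR
19110.21 ZAR × 0.30931 = 5910.9790551 BRL
Net change: 5910.9790551 − 5000 = 910.9790551 BRL

910.98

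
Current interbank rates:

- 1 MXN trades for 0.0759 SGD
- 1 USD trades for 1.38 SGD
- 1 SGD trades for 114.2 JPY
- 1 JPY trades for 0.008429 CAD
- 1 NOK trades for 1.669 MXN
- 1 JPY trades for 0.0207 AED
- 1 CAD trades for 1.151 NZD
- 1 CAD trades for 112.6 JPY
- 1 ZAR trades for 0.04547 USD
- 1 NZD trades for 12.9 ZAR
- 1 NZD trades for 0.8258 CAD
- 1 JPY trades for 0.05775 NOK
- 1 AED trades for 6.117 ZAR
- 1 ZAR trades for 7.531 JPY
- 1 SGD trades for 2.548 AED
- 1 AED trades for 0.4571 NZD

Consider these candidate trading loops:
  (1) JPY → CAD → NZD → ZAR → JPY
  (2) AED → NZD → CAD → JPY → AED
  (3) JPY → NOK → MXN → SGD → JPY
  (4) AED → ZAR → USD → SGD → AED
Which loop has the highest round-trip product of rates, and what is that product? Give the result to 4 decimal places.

(1) 0.008429 × 1.151 × 12.9 × 7.531 = 0.94253
(2) 0.4571 × 0.8258 × 112.6 × 0.0207 = 0.87982
(3) 0.05775 × 1.669 × 0.0759 × 114.2 = 0.83544
(4) 6.117 × 0.04547 × 1.38 × 2.548 = 0.97801
Highest is cycle (4) at 0.9780 (≤1, no arbitrage).

0.9780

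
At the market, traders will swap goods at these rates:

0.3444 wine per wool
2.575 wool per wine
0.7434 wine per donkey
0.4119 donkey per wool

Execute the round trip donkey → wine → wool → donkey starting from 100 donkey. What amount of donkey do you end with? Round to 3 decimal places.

78.848

100 donkey × 0.7434 = 74.34 wine
74.34 wine × 2.575 = 191.4255 wool
191.4255 wool × 0.4119 = 78.84816345 donkey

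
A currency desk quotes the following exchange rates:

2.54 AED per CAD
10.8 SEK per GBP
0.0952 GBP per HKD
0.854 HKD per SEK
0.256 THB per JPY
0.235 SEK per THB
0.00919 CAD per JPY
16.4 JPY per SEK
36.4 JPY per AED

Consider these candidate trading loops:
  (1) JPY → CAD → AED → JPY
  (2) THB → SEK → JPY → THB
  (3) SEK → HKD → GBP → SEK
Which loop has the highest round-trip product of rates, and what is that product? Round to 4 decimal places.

(1) 0.00919 × 2.54 × 36.4 = 0.84967
(2) 0.235 × 16.4 × 0.256 = 0.98662
(3) 0.854 × 0.0952 × 10.8 = 0.87805
Highest is cycle (2) at 0.9866 (≤1, no arbitrage).

0.9866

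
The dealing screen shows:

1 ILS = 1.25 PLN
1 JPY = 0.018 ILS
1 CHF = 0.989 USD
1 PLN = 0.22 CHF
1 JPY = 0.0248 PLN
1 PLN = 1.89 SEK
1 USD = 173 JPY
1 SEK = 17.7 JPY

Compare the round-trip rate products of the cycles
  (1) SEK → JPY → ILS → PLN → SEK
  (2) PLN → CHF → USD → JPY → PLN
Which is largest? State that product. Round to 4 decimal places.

0.9335

(1) 17.7 × 0.018 × 1.25 × 1.89 = 0.75269
(2) 0.22 × 0.989 × 173 × 0.0248 = 0.93351
Highest is cycle (2) at 0.9335 (≤1, no arbitrage).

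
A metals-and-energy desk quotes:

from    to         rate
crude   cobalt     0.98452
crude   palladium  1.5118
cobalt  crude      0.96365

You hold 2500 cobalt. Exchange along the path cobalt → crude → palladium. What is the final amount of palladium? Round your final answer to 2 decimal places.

2500 cobalt × 0.96365 = 2409.125 crude
2409.125 crude × 1.5118 = 3642.115175 palladium

3642.12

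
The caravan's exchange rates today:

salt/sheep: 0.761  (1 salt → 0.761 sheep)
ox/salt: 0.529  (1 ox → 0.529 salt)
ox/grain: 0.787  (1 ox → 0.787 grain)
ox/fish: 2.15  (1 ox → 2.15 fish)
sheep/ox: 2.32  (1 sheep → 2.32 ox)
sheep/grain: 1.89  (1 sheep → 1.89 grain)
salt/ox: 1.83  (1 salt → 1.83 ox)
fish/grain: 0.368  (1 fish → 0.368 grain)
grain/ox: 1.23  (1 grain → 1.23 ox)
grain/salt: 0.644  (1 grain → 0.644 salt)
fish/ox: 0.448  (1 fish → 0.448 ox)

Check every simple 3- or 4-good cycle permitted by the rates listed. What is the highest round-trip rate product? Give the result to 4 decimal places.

0.9732

ox→fish→grain→ox: 2.15 × 0.368 × 1.23 = 0.97318
ox→salt→sheep→grain→ox: 0.529 × 0.761 × 1.89 × 1.23 = 0.93585
ox→salt→sheep→ox: 0.529 × 0.761 × 2.32 = 0.93396
ox→fish→grain→salt→ox: 2.15 × 0.368 × 0.644 × 1.83 = 0.93245
ox→grain→salt→ox: 0.787 × 0.644 × 1.83 = 0.92750
salt→sheep→grain→salt: 0.761 × 1.89 × 0.644 = 0.92626
ox→grain→salt→sheep→ox: 0.787 × 0.644 × 0.761 × 2.32 = 0.89481
Maximum is ox→fish→grain→ox at 0.9732; no arbitrage — every cycle loses value.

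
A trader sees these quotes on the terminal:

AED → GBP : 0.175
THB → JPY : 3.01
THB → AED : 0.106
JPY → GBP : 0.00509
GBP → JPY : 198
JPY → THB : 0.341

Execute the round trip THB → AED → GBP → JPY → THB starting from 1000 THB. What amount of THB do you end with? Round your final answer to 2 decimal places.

1252.46

1000 THB × 0.106 = 106 AED
106 AED × 0.175 = 18.55 GBP
18.55 GBP × 198 = 3672.9 JPY
3672.9 JPY × 0.341 = 1252.4589 THB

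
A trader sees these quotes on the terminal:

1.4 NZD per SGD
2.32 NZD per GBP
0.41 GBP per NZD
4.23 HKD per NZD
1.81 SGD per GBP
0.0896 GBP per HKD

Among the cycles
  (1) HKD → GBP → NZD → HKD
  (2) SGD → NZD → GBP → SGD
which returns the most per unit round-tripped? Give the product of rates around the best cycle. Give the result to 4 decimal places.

1.0389

(1) 0.0896 × 2.32 × 4.23 = 0.87930
(2) 1.4 × 0.41 × 1.81 = 1.03894
Highest is cycle (2) at 1.0389 (>1, arbitrage).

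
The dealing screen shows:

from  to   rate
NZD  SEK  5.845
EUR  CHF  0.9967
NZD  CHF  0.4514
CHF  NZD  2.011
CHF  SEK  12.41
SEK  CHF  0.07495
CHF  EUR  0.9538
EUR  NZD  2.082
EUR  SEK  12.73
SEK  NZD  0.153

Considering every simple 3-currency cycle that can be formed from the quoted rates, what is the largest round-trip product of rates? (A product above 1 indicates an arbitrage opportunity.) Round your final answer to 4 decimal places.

CHF→EUR→SEK→CHF: 0.9538 × 12.73 × 0.07495 = 0.91003
CHF→EUR→NZD→CHF: 0.9538 × 2.082 × 0.4514 = 0.89640
CHF→NZD→SEK→CHF: 2.011 × 5.845 × 0.07495 = 0.88098
CHF→SEK→NZD→CHF: 12.41 × 0.153 × 0.4514 = 0.85709
Maximum is CHF→EUR→SEK→CHF at 0.9100; no arbitrage — every cycle loses value.

0.9100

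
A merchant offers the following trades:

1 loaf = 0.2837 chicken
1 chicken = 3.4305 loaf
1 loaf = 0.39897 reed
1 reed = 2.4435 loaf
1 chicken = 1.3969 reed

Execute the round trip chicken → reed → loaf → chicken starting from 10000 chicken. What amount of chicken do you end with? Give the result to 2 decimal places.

10000 chicken × 1.3969 = 13969 reed
13969 reed × 2.4435 = 34133.2515 loaf
34133.2515 loaf × 0.2837 = 9683.60345055 chicken

9683.60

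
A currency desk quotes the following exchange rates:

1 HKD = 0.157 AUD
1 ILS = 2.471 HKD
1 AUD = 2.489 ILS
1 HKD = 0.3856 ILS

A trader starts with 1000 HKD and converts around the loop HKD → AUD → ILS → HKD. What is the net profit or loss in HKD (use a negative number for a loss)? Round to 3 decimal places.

1000 HKD × 0.157 = 157 AUD
157 AUD × 2.489 = 390.773 ILS
390.773 ILS × 2.471 = 965.600083 HKD
Net change: 965.600083 − 1000 = -34.399917 HKD

-34.400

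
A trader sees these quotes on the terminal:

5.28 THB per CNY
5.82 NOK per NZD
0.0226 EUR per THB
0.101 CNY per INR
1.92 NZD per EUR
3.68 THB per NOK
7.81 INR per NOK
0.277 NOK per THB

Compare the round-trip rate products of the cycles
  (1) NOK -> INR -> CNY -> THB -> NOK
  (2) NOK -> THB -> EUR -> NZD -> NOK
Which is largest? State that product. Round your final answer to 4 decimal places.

1.1537

(1) 7.81 × 0.101 × 5.28 × 0.277 = 1.15368
(2) 3.68 × 0.0226 × 1.92 × 5.82 = 0.92935
Highest is cycle (1) at 1.1537 (>1, arbitrage).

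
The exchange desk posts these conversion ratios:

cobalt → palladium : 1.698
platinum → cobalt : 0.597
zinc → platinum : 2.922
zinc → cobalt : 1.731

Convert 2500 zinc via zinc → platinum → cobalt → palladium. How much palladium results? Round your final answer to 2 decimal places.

2500 zinc × 2.922 = 7305 platinum
7305 platinum × 0.597 = 4361.085 cobalt
4361.085 cobalt × 1.698 = 7405.12233 palladium

7405.12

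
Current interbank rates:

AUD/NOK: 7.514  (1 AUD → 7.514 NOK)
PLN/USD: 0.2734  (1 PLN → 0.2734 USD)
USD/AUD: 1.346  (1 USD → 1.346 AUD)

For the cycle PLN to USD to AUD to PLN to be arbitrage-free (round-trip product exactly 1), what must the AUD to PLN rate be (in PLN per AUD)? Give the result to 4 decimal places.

2.7174

Known legs of the cycle: 0.2734 × 1.346 = 0.3679964
For no arbitrage the full-cycle product must be 1, so the missing rate is 1 / 0.3679964 ≈ 2.717418.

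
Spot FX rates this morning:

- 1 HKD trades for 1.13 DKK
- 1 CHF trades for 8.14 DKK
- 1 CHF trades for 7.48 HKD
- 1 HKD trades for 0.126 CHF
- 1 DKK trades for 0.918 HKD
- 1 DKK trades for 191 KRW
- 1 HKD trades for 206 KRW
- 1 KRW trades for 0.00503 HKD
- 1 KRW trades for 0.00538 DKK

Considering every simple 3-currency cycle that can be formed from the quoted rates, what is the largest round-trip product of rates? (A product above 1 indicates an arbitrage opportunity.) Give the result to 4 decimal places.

KRW→HKD→DKK→KRW: 0.00503 × 1.13 × 191 = 1.08562
KRW→DKK→HKD→KRW: 0.00538 × 0.918 × 206 = 1.01740
CHF→DKK→HKD→CHF: 8.14 × 0.918 × 0.126 = 0.94154
Maximum is KRW→HKD→DKK→KRW at 1.0856; arbitrage exists.

1.0856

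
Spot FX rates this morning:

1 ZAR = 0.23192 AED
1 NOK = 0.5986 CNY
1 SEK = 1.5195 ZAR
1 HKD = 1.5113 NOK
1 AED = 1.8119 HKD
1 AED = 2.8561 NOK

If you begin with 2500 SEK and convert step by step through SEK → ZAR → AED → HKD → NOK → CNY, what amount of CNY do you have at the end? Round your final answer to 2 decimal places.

2500 SEK × 1.5195 = 3798.75 ZAR
3798.75 ZAR × 0.23192 = 881.0061 AED
881.0061 AED × 1.8119 = 1596.29495259 HKD
1596.29495259 HKD × 1.5113 = 2412.480561849267 NOK
2412.480561849267 NOK × 0.5986 = 1444.1108643229712262 CNY

1444.11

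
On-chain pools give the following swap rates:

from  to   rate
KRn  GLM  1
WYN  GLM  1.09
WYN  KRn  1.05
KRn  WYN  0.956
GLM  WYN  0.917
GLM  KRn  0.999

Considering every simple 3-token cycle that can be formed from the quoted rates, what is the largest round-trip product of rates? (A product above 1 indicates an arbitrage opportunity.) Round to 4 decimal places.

WYN→GLM→KRn→WYN: 1.09 × 0.999 × 0.956 = 1.04100
WYN→KRn→GLM→WYN: 1.05 × 1 × 0.917 = 0.96285
Maximum is WYN→GLM→KRn→WYN at 1.0410; arbitrage exists.

1.0410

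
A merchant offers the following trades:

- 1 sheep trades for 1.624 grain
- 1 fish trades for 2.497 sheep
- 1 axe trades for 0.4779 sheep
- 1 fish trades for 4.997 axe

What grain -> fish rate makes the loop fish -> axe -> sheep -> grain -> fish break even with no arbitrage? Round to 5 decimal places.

0.25785

Known legs of the cycle: 4.997 × 0.4779 × 1.624 = 3.8782196712
For no arbitrage the full-cycle product must be 1, so the missing rate is 1 / 3.8782196712 ≈ 0.2578503.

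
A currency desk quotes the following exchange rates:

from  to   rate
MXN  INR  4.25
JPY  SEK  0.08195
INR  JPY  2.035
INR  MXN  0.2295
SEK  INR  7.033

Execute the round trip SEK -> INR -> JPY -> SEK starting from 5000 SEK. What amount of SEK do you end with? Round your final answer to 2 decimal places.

5864.41

5000 SEK × 7.033 = 35165 INR
35165 INR × 2.035 = 71560.775 JPY
71560.775 JPY × 0.08195 = 5864.40551125 SEK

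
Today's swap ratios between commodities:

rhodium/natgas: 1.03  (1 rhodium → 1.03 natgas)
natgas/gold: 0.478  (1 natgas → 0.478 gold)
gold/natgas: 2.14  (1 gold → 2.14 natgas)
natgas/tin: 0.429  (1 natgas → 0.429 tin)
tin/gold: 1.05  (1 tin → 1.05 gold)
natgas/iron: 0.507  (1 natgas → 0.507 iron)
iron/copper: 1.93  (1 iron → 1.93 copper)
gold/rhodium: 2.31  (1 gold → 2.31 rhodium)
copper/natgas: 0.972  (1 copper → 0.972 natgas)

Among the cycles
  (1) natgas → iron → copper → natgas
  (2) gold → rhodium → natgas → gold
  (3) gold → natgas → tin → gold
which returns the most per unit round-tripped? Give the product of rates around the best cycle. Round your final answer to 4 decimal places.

(1) 0.507 × 1.93 × 0.972 = 0.95111
(2) 2.31 × 1.03 × 0.478 = 1.13731
(3) 2.14 × 0.429 × 1.05 = 0.96396
Highest is cycle (2) at 1.1373 (>1, arbitrage).

1.1373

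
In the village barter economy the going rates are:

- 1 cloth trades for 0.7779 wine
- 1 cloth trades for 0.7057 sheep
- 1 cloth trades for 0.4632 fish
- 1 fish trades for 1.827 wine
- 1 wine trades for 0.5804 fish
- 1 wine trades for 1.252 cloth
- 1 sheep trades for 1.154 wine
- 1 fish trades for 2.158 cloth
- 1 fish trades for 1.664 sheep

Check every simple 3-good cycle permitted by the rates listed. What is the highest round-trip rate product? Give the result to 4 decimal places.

1.1145

wine→fish→sheep→wine: 0.5804 × 1.664 × 1.154 = 1.11452
wine→cloth→fish→wine: 1.252 × 0.4632 × 1.827 = 1.05953
wine→cloth→sheep→wine: 1.252 × 0.7057 × 1.154 = 1.01960
wine→fish→cloth→wine: 0.5804 × 2.158 × 0.7779 = 0.97432
Maximum is wine→fish→sheep→wine at 1.1145; arbitrage exists.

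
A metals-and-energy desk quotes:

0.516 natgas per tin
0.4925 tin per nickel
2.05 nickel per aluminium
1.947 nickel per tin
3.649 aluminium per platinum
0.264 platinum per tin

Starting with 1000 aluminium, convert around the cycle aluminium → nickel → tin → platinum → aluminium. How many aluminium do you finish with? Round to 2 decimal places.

1000 aluminium × 2.05 = 2050 nickel
2050 nickel × 0.4925 = 1009.625 tin
1009.625 tin × 0.264 = 266.541 platinum
266.541 platinum × 3.649 = 972.608109 aluminium

972.61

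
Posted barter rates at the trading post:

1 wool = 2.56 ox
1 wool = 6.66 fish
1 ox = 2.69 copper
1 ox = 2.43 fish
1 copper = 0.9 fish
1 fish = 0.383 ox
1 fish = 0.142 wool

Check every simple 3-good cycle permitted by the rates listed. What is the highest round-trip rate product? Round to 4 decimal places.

0.9272

copper→fish→ox→copper: 0.9 × 0.383 × 2.69 = 0.92724
wool→ox→fish→wool: 2.56 × 2.43 × 0.142 = 0.88335
Maximum is copper→fish→ox→copper at 0.9272; no arbitrage — every cycle loses value.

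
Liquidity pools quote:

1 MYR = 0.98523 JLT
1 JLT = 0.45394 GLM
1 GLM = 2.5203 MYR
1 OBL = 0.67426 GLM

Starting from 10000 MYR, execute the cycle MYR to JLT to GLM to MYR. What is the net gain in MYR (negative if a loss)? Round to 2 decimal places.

1271.67

10000 MYR × 0.98523 = 9852.3 JLT
9852.3 JLT × 0.45394 = 4472.353062 GLM
4472.353062 GLM × 2.5203 = 11271.6714221586 MYR
Net change: 11271.6714221586 − 10000 = 1271.6714221586 MYR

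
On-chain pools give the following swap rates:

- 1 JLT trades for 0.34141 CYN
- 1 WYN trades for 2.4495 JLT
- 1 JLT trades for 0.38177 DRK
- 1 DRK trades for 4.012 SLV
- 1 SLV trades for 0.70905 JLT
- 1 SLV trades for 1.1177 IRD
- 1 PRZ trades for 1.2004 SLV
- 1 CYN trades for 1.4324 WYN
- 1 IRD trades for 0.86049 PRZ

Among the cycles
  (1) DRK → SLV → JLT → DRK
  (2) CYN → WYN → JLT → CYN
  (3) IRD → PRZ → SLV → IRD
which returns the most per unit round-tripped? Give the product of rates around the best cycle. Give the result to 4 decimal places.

1.1979

(1) 4.012 × 0.70905 × 0.38177 = 1.08602
(2) 1.4324 × 2.4495 × 0.34141 = 1.19789
(3) 0.86049 × 1.2004 × 1.1177 = 1.15451
Highest is cycle (2) at 1.1979 (>1, arbitrage).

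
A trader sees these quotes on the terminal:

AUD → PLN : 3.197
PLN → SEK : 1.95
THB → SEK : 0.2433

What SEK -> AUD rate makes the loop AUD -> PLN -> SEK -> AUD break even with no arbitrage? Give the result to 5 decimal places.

Known legs of the cycle: 3.197 × 1.95 = 6.23415
For no arbitrage the full-cycle product must be 1, so the missing rate is 1 / 6.23415 ≈ 0.1604068.

0.16041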